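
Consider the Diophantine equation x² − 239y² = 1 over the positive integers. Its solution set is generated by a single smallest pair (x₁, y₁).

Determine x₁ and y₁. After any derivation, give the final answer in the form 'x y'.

6195120 400729

[15; 2,5,1,2,4,15,4,2,1,5,2,30] for √239; ℓ=12 ⇒ convergent index 11
i=0: a=15 ⇒ p=15, q=1
…
i=5: a=4 ⇒ p=2489, q=161
…
i=8: a=2 ⇒ p=346141, q=22390
…
i=10: a=5 ⇒ p=2847431, q=184185
i=11: a=2 ⇒ p=6195120, q=400729
→ (6195120, 400729).  Check: 6195120²=38379511814400, 239·400729²=38379511814399, difference 1.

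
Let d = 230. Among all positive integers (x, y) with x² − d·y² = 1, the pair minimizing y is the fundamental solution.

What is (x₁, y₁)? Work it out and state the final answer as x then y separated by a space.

91 6

[15; 6,30] for √230; ℓ=2 ⇒ convergent index 1
step 0: (15, 1)  from 15·(1,0) + (0,1)
step 1: (91, 6)  from 6·(15,1) + (1,0)
→ (91, 6).  Check: 91²=8281, 230·6²=8280, difference 1.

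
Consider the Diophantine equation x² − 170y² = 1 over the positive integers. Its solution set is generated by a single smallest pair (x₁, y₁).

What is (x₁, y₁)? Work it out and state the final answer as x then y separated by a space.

√170 = [13; 26, …], period ℓ=1 (odd) → k=1
k=0  a_k=13  p_k/q_k = 13/1
k=1  a_k=26  p_k/q_k = 339/26
fundamental: x₁=339, y₁=26  (since 114921 − 170·676 = 1)

339 26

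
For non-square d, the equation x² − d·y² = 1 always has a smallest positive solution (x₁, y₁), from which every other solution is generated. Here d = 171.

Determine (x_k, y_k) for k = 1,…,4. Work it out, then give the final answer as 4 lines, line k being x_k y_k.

170 13
57799 4420
19651490 1502787
6681448801 510943160

√171 = [13; 13,26, …], period ℓ=2 (even) → k=1
a_0=13:  p_0=13·1+0=13,  q_0=13·0+1=1
a_1=13:  p_1=13·13+1=170,  q_1=13·1+0=13
fundamental: x₁=170, y₁=13  (since 28900 − 171·169 = 1)
(x_2, y_2) = (170·170 + 171·13·13, 170·13 + 13·170) = (57799, 4420)
(x_3, y_3) = (170·57799 + 171·13·4420, 170·4420 + 13·57799) = (19651490, 1502787)
(x_4, y_4) = (170·19651490 + 171·13·1502787, 170·1502787 + 13·19651490) = (6681448801, 510943160)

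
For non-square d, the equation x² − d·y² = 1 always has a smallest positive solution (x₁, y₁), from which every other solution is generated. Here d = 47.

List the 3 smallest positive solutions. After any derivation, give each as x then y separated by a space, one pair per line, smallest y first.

48 7
4607 672
442224 64505

[6; 1,5,1,12] for √47; ℓ=4 ⇒ convergent index 3
a_0=6:  p_0=6·1+0=6,  q_0=6·0+1=1
…
a_2=5:  p_2=5·7+6=41,  q_2=5·1+1=6
a_3=1:  p_3=1·41+7=48,  q_3=1·6+1=7
→ (48, 7).  Check: 48²=2304, 47·7²=2303, difference 1.
(48+7√47)^2 = 4607 + 672√47
(48+7√47)^3 = 442224 + 64505√47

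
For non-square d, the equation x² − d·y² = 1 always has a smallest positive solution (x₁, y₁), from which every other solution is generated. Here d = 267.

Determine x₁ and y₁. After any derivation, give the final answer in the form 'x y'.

2402 147

√267 = [16; 2,1,15,1,2,32, …], period ℓ=6 (even) → k=5
step 0: (16, 1)  from 16·(1,0) + (0,1)
step 1: (33, 2)  from 2·(16,1) + (1,0)
step 2: (49, 3)  from 1·(33,2) + (16,1)
…
step 4: (817, 50)  from 1·(768,47) + (49,3)
step 5: (2402, 147)  from 2·(817,50) + (768,47)
(x₁, y₁) = (2402, 147);  2402² − 267·147² = 1 ✓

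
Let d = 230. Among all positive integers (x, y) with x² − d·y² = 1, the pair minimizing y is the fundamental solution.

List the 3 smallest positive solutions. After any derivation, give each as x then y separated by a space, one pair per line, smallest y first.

91 6
16561 1092
3014011 198738

√230 = [15; 6,30, …], period ℓ=2 (even) → k=1
a_0=15:  p_0=15·1+0=15,  q_0=15·0+1=1
a_1=6:  p_1=6·15+1=91,  q_1=6·1+0=6
fundamental: x₁=91, y₁=6  (since 8281 − 230·36 = 1)
(x_2, y_2) = (91·91 + 230·6·6, 91·6 + 6·91) = (16561, 1092)
(x_3, y_3) = (91·16561 + 230·6·1092, 91·1092 + 6·16561) = (3014011, 198738)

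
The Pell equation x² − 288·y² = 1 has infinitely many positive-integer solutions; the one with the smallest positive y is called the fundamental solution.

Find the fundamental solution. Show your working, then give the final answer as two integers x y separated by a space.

√288 = [16; 1,32, …], period ℓ=2 (even) → k=1
k=0  a_k=16  p_k/q_k = 16/1
k=1  a_k=1  p_k/q_k = 17/1
→ (17, 1).  Check: 17²=289, 288·1²=288, difference 1.

17 1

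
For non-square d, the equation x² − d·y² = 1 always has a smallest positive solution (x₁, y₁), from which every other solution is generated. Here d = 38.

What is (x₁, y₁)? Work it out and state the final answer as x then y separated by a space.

37 6

d=38: √d = [6; 6,12] (ℓ=2, even), read p_1/q_1
step 0: (6, 1)  from 6·(1,0) + (0,1)
step 1: (37, 6)  from 6·(6,1) + (1,0)
(x₁, y₁) = (37, 6);  37² − 38·6² = 1 ✓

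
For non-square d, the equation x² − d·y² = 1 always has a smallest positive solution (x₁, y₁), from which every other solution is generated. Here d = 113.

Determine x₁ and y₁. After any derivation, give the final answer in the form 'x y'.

1204353 113296

√113 = [10; 1,1,1,2,2,1,1,1,20, …], period ℓ=9 (odd) → k=17
step 0: (10, 1)  from 10·(1,0) + (0,1)
step 1: (11, 1)  from 1·(10,1) + (1,0)
…
step 3: (32, 3)  from 1·(21,2) + (11,1)
step 4: (85, 8)  from 2·(32,3) + (21,2)
…
step 6: (287, 27)  from 1·(202,19) + (85,8)
step 7: (489, 46)  from 1·(287,27) + (202,19)
step 8: (776, 73)  from 1·(489,46) + (287,27)
step 9: (16009, 1506)  from 20·(776,73) + (489,46)
step 10: (16785, 1579)  from 1·(16009,1506) + (776,73)
…
step 13: (131952, 12413)  from 2·(49579,4664) + (32794,3085)
step 14: (313483, 29490)  from 2·(131952,12413) + (49579,4664)
…
step 16: (758918, 71393)  from 1·(445435,41903) + (313483,29490)
step 17: (1204353, 113296)  from 1·(758918,71393) + (445435,41903)
fundamental: x₁=1204353, y₁=113296  (since 1450466148609 − 113·12835983616 = 1)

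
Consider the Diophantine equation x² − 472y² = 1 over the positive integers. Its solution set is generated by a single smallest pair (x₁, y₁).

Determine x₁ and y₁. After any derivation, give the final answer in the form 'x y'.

[21; 1,2,1,1,1,…,2,1,42] for √472; ℓ=14 ⇒ convergent index 13
step 0: (21, 1)  from 21·(1,0) + (0,1)
…
step 4: (152, 7)  from 1·(87,4) + (65,3)
step 5: (239, 11)  from 1·(152,7) + (87,4)
…
step 11: (84230, 3877)  from 1·(54227,2496) + (30003,1381)
step 12: (222687, 10250)  from 2·(84230,3877) + (54227,2496)
step 13: (306917, 14127)  from 1·(222687,10250) + (84230,3877)
(x₁, y₁) = (306917, 14127);  306917² − 472·14127² = 1 ✓

306917 14127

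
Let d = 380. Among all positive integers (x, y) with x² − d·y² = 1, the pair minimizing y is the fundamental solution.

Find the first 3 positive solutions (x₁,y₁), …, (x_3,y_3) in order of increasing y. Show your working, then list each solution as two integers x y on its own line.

√380 → a₀=19, period (2,38); ℓ=2 even so k=1
k=0  a_k=19  p_k/q_k = 19/1
k=1  a_k=2  p_k/q_k = 39/2
→ (39, 2).  Check: 39²=1521, 380·2²=1520, difference 1.
k=2:  x_2 = 39·39+380·2·2 = 3041,  y_2 = 39·2+2·39 = 156
k=3:  x_3 = 39·3041+380·2·156 = 237159,  y_3 = 39·156+2·3041 = 12166

39 2
3041 156
237159 12166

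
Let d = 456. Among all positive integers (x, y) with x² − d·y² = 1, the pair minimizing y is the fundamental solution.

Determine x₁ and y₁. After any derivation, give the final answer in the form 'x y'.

√456 = [21; 2,1,4,1,2,42, …], period ℓ=6 (even) → k=5
a_0=21:  p_0=21·1+0=21,  q_0=21·0+1=1
…
a_4=1:  p_4=1·299+64=363,  q_4=1·14+3=17
a_5=2:  p_5=2·363+299=1025,  q_5=2·17+14=48
fundamental: x₁=1025, y₁=48  (since 1050625 − 456·2304 = 1)

1025 48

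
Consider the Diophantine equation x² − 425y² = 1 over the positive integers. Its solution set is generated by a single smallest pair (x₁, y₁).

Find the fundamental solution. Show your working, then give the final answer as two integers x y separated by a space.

√425 = [20; 1,1,1,1,1,1,40, …], period ℓ=7 (odd) → k=13
step 0: (20, 1)  from 20·(1,0) + (0,1)
step 1: (21, 1)  from 1·(20,1) + (1,0)
step 2: (41, 2)  from 1·(21,1) + (20,1)
step 3: (62, 3)  from 1·(41,2) + (21,1)
step 4: (103, 5)  from 1·(62,3) + (41,2)
step 5: (165, 8)  from 1·(103,5) + (62,3)
step 6: (268, 13)  from 1·(165,8) + (103,5)
step 7: (10885, 528)  from 40·(268,13) + (165,8)
…
step 9: (22038, 1069)  from 1·(11153,541) + (10885,528)
step 10: (33191, 1610)  from 1·(22038,1069) + (11153,541)
…
step 12: (88420, 4289)  from 1·(55229,2679) + (33191,1610)
step 13: (143649, 6968)  from 1·(88420,4289) + (55229,2679)
→ (143649, 6968).  Check: 143649²=20635035201, 425·6968²=20635035200, difference 1.

143649 6968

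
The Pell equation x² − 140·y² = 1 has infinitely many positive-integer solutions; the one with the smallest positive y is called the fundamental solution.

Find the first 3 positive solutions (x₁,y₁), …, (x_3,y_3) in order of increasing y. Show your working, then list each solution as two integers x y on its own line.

d=140: √d = [11; 1,4,1,22] (ℓ=4, even), read p_3/q_3
i=0: a=11 ⇒ p=11, q=1
…
i=2: a=4 ⇒ p=59, q=5
i=3: a=1 ⇒ p=71, q=6
fundamental: x₁=71, y₁=6  (since 5041 − 140·36 = 1)
k=2:  x_2 = 71·71+140·6·6 = 10081,  y_2 = 71·6+6·71 = 852
k=3:  x_3 = 71·10081+140·6·852 = 1431431,  y_3 = 71·852+6·10081 = 120978

71 6
10081 852
1431431 120978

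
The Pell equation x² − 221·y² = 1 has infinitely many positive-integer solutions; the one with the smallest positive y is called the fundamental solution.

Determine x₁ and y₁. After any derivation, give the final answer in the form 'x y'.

√221 = [14; 1,6,2,6,1,28, …], period ℓ=6 (even) → k=5
k=0  a_k=14  p_k/q_k = 14/1
k=1  a_k=1  p_k/q_k = 15/1
k=2  a_k=6  p_k/q_k = 104/7
k=3  a_k=2  p_k/q_k = 223/15
k=4  a_k=6  p_k/q_k = 1442/97
k=5  a_k=1  p_k/q_k = 1665/112
fundamental: x₁=1665, y₁=112  (since 2772225 − 221·12544 = 1)

1665 112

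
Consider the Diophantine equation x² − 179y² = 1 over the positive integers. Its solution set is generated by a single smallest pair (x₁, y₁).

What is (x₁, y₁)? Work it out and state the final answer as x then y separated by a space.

4190210 313191

√179 = [13; 2,1,1,1,3,…,1,2,26, …], period ℓ=14 (even) → k=13
k=0  a_k=13  p_k/q_k = 13/1
…
k=8  a_k=5  p_k/q_k = 137042/10243
k=9  a_k=3  p_k/q_k = 438125/32747
…
k=12  a_k=1  p_k/q_k = 1588459/118727
k=13  a_k=2  p_k/q_k = 4190210/313191
(x₁, y₁) = (4190210, 313191);  4190210² − 179·313191² = 1 ✓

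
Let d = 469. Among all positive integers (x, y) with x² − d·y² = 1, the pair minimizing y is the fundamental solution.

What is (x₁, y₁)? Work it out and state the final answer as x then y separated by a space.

√469 = [21; 1,1,1,10,6,10,1,1,1,42, …], period ℓ=10 (even) → k=9
step 0: (21, 1)  from 21·(1,0) + (0,1)
…
step 2: (43, 2)  from 1·(22,1) + (21,1)
…
step 4: (693, 32)  from 10·(65,3) + (43,2)
step 5: (4223, 195)  from 6·(693,32) + (65,3)
step 6: (42923, 1982)  from 10·(4223,195) + (693,32)
step 7: (47146, 2177)  from 1·(42923,1982) + (4223,195)
step 8: (90069, 4159)  from 1·(47146,2177) + (42923,1982)
step 9: (137215, 6336)  from 1·(90069,4159) + (47146,2177)
(x₁, y₁) = (137215, 6336);  137215² − 469·6336² = 1 ✓

137215 6336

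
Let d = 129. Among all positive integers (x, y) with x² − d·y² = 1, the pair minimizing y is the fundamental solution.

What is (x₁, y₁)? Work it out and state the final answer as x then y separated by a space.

16855 1484

[11; 2,1,3,1,6,1,3,1,2,22] for √129; ℓ=10 ⇒ convergent index 9
step 0: (11, 1)  from 11·(1,0) + (0,1)
step 1: (23, 2)  from 2·(11,1) + (1,0)
…
step 3: (125, 11)  from 3·(34,3) + (23,2)
step 4: (159, 14)  from 1·(125,11) + (34,3)
…
step 6: (1238, 109)  from 1·(1079,95) + (159,14)
…
step 8: (6031, 531)  from 1·(4793,422) + (1238,109)
step 9: (16855, 1484)  from 2·(6031,531) + (4793,422)
→ (16855, 1484).  Check: 16855²=284091025, 129·1484²=284091024, difference 1.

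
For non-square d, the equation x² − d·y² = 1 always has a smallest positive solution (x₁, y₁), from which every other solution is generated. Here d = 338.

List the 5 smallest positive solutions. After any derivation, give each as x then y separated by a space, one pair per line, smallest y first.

114243 6214
26102926097 1419812004
5964153172084899 324407165539730
1362725501650887306817 74122495624090936776
311363698964240484013304163 16935952534841634614661406

√338 → a₀=18, period (2,1,1,2,36); ℓ=5 odd so k=9
i=0: a=18 ⇒ p=18, q=1
…
i=3: a=1 ⇒ p=92, q=5
i=4: a=2 ⇒ p=239, q=13
…
i=7: a=1 ⇒ p=26327, q=1432
i=8: a=1 ⇒ p=43958, q=2391
i=9: a=2 ⇒ p=114243, q=6214
→ (114243, 6214).  Check: 114243²=13051463049, 338·6214²=13051463048, difference 1.
(x_2, y_2) = (114243·114243 + 338·6214·6214, 114243·6214 + 6214·114243) = (26102926097, 1419812004)
(x_3, y_3) = (114243·26102926097 + 338·6214·1419812004, 114243·1419812004 + 6214·26102926097) = (5964153172084899, 324407165539730)
(x_4, y_4) = (114243·5964153172084899 + 338·6214·324407165539730, 114243·324407165539730 + 6214·5964153172084899) = (1362725501650887306817, 74122495624090936776)
(x_5, y_5) = (114243·1362725501650887306817 + 338·6214·74122495624090936776, 114243·74122495624090936776 + 6214·1362725501650887306817) = (311363698964240484013304163, 16935952534841634614661406)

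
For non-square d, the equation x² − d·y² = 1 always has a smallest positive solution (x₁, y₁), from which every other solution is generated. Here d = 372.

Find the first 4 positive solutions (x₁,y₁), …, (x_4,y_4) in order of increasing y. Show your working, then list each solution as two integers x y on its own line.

12151 630
295293601 15310260
7176225079351 372069937890
174396621583094401 9042043615292520

√372 = [19; 3,2,12,2,3,38, …], period ℓ=6 (even) → k=5
step 0: (19, 1)  from 19·(1,0) + (0,1)
step 1: (58, 3)  from 3·(19,1) + (1,0)
step 2: (135, 7)  from 2·(58,3) + (19,1)
step 3: (1678, 87)  from 12·(135,7) + (58,3)
step 4: (3491, 181)  from 2·(1678,87) + (135,7)
step 5: (12151, 630)  from 3·(3491,181) + (1678,87)
(x₁, y₁) = (12151, 630);  12151² − 372·630² = 1 ✓
(12151+630√372)^2 = 295293601 + 15310260√372
(12151+630√372)^3 = 7176225079351 + 372069937890√372
(12151+630√372)^4 = 174396621583094401 + 9042043615292520√372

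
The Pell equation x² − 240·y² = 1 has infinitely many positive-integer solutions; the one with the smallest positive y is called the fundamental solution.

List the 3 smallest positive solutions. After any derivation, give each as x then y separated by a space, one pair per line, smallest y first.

31 2
1921 124
119071 7686

d=240: √d = [15; 2,30] (ℓ=2, even), read p_1/q_1
k=0  a_k=15  p_k/q_k = 15/1
k=1  a_k=2  p_k/q_k = 31/2
(x₁, y₁) = (31, 2);  31² − 240·2² = 1 ✓
k=2:  x_2 = 31·31+240·2·2 = 1921,  y_2 = 31·2+2·31 = 124
k=3:  x_3 = 31·1921+240·2·124 = 119071,  y_3 = 31·124+2·1921 = 7686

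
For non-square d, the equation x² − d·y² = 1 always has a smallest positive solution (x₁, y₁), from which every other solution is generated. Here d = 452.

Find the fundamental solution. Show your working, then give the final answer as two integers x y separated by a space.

1204353 56648

√452 = [21; 3,1,5,3,10,3,5,1,3,42, …], period ℓ=10 (even) → k=9
step 0: (21, 1)  from 21·(1,0) + (0,1)
…
step 2: (85, 4)  from 1·(64,3) + (21,1)
step 3: (489, 23)  from 5·(85,4) + (64,3)
…
step 5: (16009, 753)  from 10·(1552,73) + (489,23)
step 6: (49579, 2332)  from 3·(16009,753) + (1552,73)
…
step 8: (313483, 14745)  from 1·(263904,12413) + (49579,2332)
step 9: (1204353, 56648)  from 3·(313483,14745) + (263904,12413)
fundamental: x₁=1204353, y₁=56648  (since 1450466148609 − 452·3208995904 = 1)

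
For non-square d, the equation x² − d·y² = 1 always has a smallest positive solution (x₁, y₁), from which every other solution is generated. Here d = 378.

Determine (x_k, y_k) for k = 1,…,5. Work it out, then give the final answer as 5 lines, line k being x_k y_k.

√378 = [19; 2,3,1,4,1,3,2,38, …], period ℓ=8 (even) → k=7
i=0: a=19 ⇒ p=19, q=1
…
i=3: a=1 ⇒ p=175, q=9
i=4: a=4 ⇒ p=836, q=43
…
i=6: a=3 ⇒ p=3869, q=199
i=7: a=2 ⇒ p=8749, q=450
fundamental: x₁=8749, y₁=450  (since 76545001 − 378·202500 = 1)
n=2: (8749,450)∘(8749,450) = (8749·8749+378·450·450, 8749·450+450·8749) = (153090001,7874100)
n=3: (153090001,7874100)∘(8749,450) = (8749·153090001+378·450·7874100, 8749·7874100+450·153090001) = (2678768828749,137781001350)
n=4: (2678768828749,137781001350)∘(8749,450) = (8749·2678768828749+378·450·137781001350, 8749·137781001350+450·2678768828749) = (46873096812360001,2410891953748200)
n=5: (46873096812360001,2410891953748200)∘(8749,450) = (8749·46873096812360001+378·450·2410891953748200, 8749·2410891953748200+450·46873096812360001) = (820185445343906468749,42185787268905002250)

8749 450
153090001 7874100
2678768828749 137781001350
46873096812360001 2410891953748200
820185445343906468749 42185787268905002250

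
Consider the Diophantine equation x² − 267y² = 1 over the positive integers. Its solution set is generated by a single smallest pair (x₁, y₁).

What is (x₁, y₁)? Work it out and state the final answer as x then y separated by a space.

d=267: √d = [16; 2,1,15,1,2,32] (ℓ=6, even), read p_5/q_5
a_0=16:  p_0=16·1+0=16,  q_0=16·0+1=1
…
a_2=1:  p_2=1·33+16=49,  q_2=1·2+1=3
…
a_4=1:  p_4=1·768+49=817,  q_4=1·47+3=50
a_5=2:  p_5=2·817+768=2402,  q_5=2·50+47=147
→ (2402, 147).  Check: 2402²=5769604, 267·147²=5769603, difference 1.

2402 147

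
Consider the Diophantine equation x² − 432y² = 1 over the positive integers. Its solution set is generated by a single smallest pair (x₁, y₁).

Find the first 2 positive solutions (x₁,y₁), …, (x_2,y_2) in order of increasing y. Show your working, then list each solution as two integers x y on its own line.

1351 65
3650401 175630

d=432: √d = [20; 1,3,1,1,1,3,1,40] (ℓ=8, even), read p_7/q_7
i=0: a=20 ⇒ p=20, q=1
…
i=2: a=3 ⇒ p=83, q=4
i=3: a=1 ⇒ p=104, q=5
i=4: a=1 ⇒ p=187, q=9
i=5: a=1 ⇒ p=291, q=14
i=6: a=3 ⇒ p=1060, q=51
i=7: a=1 ⇒ p=1351, q=65
fundamental: x₁=1351, y₁=65  (since 1825201 − 432·4225 = 1)
(x_2, y_2) = (1351·1351 + 432·65·65, 1351·65 + 65·1351) = (3650401, 175630)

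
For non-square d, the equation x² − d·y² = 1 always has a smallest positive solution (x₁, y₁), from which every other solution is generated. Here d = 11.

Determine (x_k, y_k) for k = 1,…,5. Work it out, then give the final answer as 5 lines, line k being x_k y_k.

10 3
199 60
3970 1197
79201 23880
1580050 476403

d=11: √d = [3; 3,6] (ℓ=2, even), read p_1/q_1
i=0: a=3 ⇒ p=3, q=1
i=1: a=3 ⇒ p=10, q=3
(x₁, y₁) = (10, 3);  10² − 11·3² = 1 ✓
k=2:  x_2 = 10·10+11·3·3 = 199,  y_2 = 10·3+3·10 = 60
k=3:  x_3 = 10·199+11·3·60 = 3970,  y_3 = 10·60+3·199 = 1197
k=4:  x_4 = 10·3970+11·3·1197 = 79201,  y_4 = 10·1197+3·3970 = 23880
k=5:  x_5 = 10·79201+11·3·23880 = 1580050,  y_5 = 10·23880+3·79201 = 476403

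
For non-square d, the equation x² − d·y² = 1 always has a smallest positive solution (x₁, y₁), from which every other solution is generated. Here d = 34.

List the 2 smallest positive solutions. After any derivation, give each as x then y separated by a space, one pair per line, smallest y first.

√34 = [5; 1,4,1,10, …], period ℓ=4 (even) → k=3
i=0: a=5 ⇒ p=5, q=1
i=1: a=1 ⇒ p=6, q=1
i=2: a=4 ⇒ p=29, q=5
i=3: a=1 ⇒ p=35, q=6
→ (35, 6).  Check: 35²=1225, 34·6²=1224, difference 1.
n=2: (35,6)∘(35,6) = (35·35+34·6·6, 35·6+6·35) = (2449,420)

35 6
2449 420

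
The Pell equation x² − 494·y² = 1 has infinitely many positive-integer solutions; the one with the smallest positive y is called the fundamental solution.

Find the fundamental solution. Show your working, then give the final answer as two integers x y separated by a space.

[22; 4,2,2,1,2,1,2,2,4,44] for √494; ℓ=10 ⇒ convergent index 9
step 0: (22, 1)  from 22·(1,0) + (0,1)
…
step 3: (489, 22)  from 2·(200,9) + (89,4)
step 4: (689, 31)  from 1·(489,22) + (200,9)
step 5: (1867, 84)  from 2·(689,31) + (489,22)
step 6: (2556, 115)  from 1·(1867,84) + (689,31)
step 7: (6979, 314)  from 2·(2556,115) + (1867,84)
step 8: (16514, 743)  from 2·(6979,314) + (2556,115)
step 9: (73035, 3286)  from 4·(16514,743) + (6979,314)
→ (73035, 3286).  Check: 73035²=5334111225, 494·3286²=5334111224, difference 1.

73035 3286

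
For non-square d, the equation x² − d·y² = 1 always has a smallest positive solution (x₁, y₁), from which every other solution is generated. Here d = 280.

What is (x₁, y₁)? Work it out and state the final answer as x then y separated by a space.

251 15

d=280: √d = [16; 1,2,1,2,1,32] (ℓ=6, even), read p_5/q_5
a_0=16:  p_0=16·1+0=16,  q_0=16·0+1=1
…
a_2=2:  p_2=2·17+16=50,  q_2=2·1+1=3
…
a_4=2:  p_4=2·67+50=184,  q_4=2·4+3=11
a_5=1:  p_5=1·184+67=251,  q_5=1·11+4=15
→ (251, 15).  Check: 251²=63001, 280·15²=63000, difference 1.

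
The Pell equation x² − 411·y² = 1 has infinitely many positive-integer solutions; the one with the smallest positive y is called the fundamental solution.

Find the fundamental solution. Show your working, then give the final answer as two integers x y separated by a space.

√411 → a₀=20, period (3,1,1,1,19,1,1,1,3,40); ℓ=10 even so k=9
step 0: (20, 1)  from 20·(1,0) + (0,1)
step 1: (61, 3)  from 3·(20,1) + (1,0)
…
step 4: (223, 11)  from 1·(142,7) + (81,4)
step 5: (4379, 216)  from 19·(223,11) + (142,7)
…
step 7: (8981, 443)  from 1·(4602,227) + (4379,216)
step 8: (13583, 670)  from 1·(8981,443) + (4602,227)
step 9: (49730, 2453)  from 3·(13583,670) + (8981,443)
(x₁, y₁) = (49730, 2453);  49730² − 411·2453² = 1 ✓

49730 2453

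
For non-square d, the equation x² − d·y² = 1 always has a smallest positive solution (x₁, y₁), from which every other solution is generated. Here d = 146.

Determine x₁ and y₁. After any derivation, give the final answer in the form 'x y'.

√146 = [12; 12,24, …], period ℓ=2 (even) → k=1
k=0  a_k=12  p_k/q_k = 12/1
k=1  a_k=12  p_k/q_k = 145/12
fundamental: x₁=145, y₁=12  (since 21025 − 146·144 = 1)

145 12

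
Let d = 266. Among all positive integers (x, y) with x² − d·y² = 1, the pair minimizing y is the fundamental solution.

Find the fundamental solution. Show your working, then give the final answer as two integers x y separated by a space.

685 42

√266 = [16; 3,4,3,32, …], period ℓ=4 (even) → k=3
i=0: a=16 ⇒ p=16, q=1
i=1: a=3 ⇒ p=49, q=3
i=2: a=4 ⇒ p=212, q=13
i=3: a=3 ⇒ p=685, q=42
fundamental: x₁=685, y₁=42  (since 469225 − 266·1764 = 1)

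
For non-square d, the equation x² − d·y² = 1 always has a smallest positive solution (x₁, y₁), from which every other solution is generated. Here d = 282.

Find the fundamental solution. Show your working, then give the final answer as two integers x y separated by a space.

d=282: √d = [16; 1,3,1,4,1,3,1,32] (ℓ=8, even), read p_7/q_7
k=0  a_k=16  p_k/q_k = 16/1
…
k=4  a_k=4  p_k/q_k = 403/24
…
k=6  a_k=3  p_k/q_k = 1864/111
k=7  a_k=1  p_k/q_k = 2351/140
→ (2351, 140).  Check: 2351²=5527201, 282·140²=5527200, difference 1.

2351 140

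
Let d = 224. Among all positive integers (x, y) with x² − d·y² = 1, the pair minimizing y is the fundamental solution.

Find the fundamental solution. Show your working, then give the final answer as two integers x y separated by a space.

15 1

[14; 1,28] for √224; ℓ=2 ⇒ convergent index 1
k=0  a_k=14  p_k/q_k = 14/1
k=1  a_k=1  p_k/q_k = 15/1
→ (15, 1).  Check: 15²=225, 224·1²=224, difference 1.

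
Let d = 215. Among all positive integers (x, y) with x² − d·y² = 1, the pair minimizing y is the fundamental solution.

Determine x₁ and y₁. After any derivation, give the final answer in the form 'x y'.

[14; 1,1,1,28] for √215; ℓ=4 ⇒ convergent index 3
i=0: a=14 ⇒ p=14, q=1
…
i=2: a=1 ⇒ p=29, q=2
i=3: a=1 ⇒ p=44, q=3
(x₁, y₁) = (44, 3);  44² − 215·3² = 1 ✓

44 3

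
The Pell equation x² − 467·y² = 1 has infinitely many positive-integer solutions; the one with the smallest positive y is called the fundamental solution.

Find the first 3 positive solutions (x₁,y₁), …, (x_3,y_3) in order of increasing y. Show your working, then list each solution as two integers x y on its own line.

[21; 1,1,1,1,3,…,1,1,42] for √467; ℓ=14 ⇒ convergent index 13
step 0: (21, 1)  from 21·(1,0) + (0,1)
…
step 6: (1275, 59)  from 3·(389,18) + (108,5)
step 7: (27164, 1257)  from 21·(1275,59) + (389,18)
…
step 10: (358232, 16577)  from 1·(275465,12747) + (82767,3830)
step 11: (633697, 29324)  from 1·(358232,16577) + (275465,12747)
step 12: (991929, 45901)  from 1·(633697,29324) + (358232,16577)
step 13: (1625626, 75225)  from 1·(991929,45901) + (633697,29324)
(x₁, y₁) = (1625626, 75225);  1625626² − 467·75225² = 1 ✓
(1625626+75225√467)^2 = 5285319783751 + 244575431700√467
(1625626+75225√467)^3 = 17183906517558380626 + 795176361465413175√467

1625626 75225
5285319783751 244575431700
17183906517558380626 795176361465413175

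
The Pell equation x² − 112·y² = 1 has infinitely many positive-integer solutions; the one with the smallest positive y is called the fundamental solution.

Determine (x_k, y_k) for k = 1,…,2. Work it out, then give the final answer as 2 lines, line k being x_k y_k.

127 12
32257 3048

√112 = [10; 1,1,2,1,1,20, …], period ℓ=6 (even) → k=5
i=0: a=10 ⇒ p=10, q=1
i=1: a=1 ⇒ p=11, q=1
…
i=4: a=1 ⇒ p=74, q=7
i=5: a=1 ⇒ p=127, q=12
→ (127, 12).  Check: 127²=16129, 112·12²=16128, difference 1.
(x_2, y_2) = (127·127 + 112·12·12, 127·12 + 12·127) = (32257, 3048)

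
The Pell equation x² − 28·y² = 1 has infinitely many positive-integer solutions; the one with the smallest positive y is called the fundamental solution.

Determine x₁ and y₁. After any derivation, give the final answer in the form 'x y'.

√28 → a₀=5, period (3,2,3,10); ℓ=4 even so k=3
a_0=5:  p_0=5·1+0=5,  q_0=5·0+1=1
…
a_2=2:  p_2=2·16+5=37,  q_2=2·3+1=7
a_3=3:  p_3=3·37+16=127,  q_3=3·7+3=24
(x₁, y₁) = (127, 24);  127² − 28·24² = 1 ✓

127 24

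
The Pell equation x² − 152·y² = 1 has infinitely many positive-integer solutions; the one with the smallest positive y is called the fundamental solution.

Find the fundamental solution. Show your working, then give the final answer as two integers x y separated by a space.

[12; 3,24] for √152; ℓ=2 ⇒ convergent index 1
k=0  a_k=12  p_k/q_k = 12/1
k=1  a_k=3  p_k/q_k = 37/3
→ (37, 3).  Check: 37²=1369, 152·3²=1368, difference 1.

37 3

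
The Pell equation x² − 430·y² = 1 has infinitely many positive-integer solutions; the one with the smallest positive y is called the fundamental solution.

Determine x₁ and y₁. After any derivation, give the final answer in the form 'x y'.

2862251 138030

√430 → a₀=20, period (1,2,1,3,1,…,2,1,40); ℓ=14 even so k=13
k=0  a_k=20  p_k/q_k = 20/1
k=1  a_k=1  p_k/q_k = 21/1
k=2  a_k=2  p_k/q_k = 62/3
k=3  a_k=1  p_k/q_k = 83/4
k=4  a_k=3  p_k/q_k = 311/15
…
k=6  a_k=6  p_k/q_k = 2675/129
…
k=8  a_k=6  p_k/q_k = 133439/6435
…
k=11  a_k=1  p_k/q_k = 754371/36379
k=12  a_k=2  p_k/q_k = 2107880/101651
k=13  a_k=1  p_k/q_k = 2862251/138030
(x₁, y₁) = (2862251, 138030);  2862251² − 430·138030² = 1 ✓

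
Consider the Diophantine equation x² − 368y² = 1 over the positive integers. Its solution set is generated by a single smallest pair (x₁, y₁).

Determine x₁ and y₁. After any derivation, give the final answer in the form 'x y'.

1151 60

√368 → a₀=19, period (5,2,5,38); ℓ=4 even so k=3
k=0  a_k=19  p_k/q_k = 19/1
…
k=2  a_k=2  p_k/q_k = 211/11
k=3  a_k=5  p_k/q_k = 1151/60
(x₁, y₁) = (1151, 60);  1151² − 368·60² = 1 ✓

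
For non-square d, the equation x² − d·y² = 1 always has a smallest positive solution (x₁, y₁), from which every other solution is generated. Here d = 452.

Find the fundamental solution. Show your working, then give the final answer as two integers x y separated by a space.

[21; 3,1,5,3,10,3,5,1,3,42] for √452; ℓ=10 ⇒ convergent index 9
a_0=21:  p_0=21·1+0=21,  q_0=21·0+1=1
a_1=3:  p_1=3·21+1=64,  q_1=3·1+0=3
…
a_5=10:  p_5=10·1552+489=16009,  q_5=10·73+23=753
a_6=3:  p_6=3·16009+1552=49579,  q_6=3·753+73=2332
…
a_8=1:  p_8=1·263904+49579=313483,  q_8=1·12413+2332=14745
a_9=3:  p_9=3·313483+263904=1204353,  q_9=3·14745+12413=56648
(x₁, y₁) = (1204353, 56648);  1204353² − 452·56648² = 1 ✓

1204353 56648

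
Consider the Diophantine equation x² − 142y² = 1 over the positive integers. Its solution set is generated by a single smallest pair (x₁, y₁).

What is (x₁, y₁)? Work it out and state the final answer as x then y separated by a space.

143 12

√142 → a₀=11, period (1,10,1,22); ℓ=4 even so k=3
step 0: (11, 1)  from 11·(1,0) + (0,1)
step 1: (12, 1)  from 1·(11,1) + (1,0)
step 2: (131, 11)  from 10·(12,1) + (11,1)
step 3: (143, 12)  from 1·(131,11) + (12,1)
→ (143, 12).  Check: 143²=20449, 142·12²=20448, difference 1.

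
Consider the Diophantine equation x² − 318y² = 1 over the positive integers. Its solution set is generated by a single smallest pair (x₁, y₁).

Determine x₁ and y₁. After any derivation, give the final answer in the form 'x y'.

107 6

√318 = [17; 1,4,1,34, …], period ℓ=4 (even) → k=3
step 0: (17, 1)  from 17·(1,0) + (0,1)
step 1: (18, 1)  from 1·(17,1) + (1,0)
step 2: (89, 5)  from 4·(18,1) + (17,1)
step 3: (107, 6)  from 1·(89,5) + (18,1)
fundamental: x₁=107, y₁=6  (since 11449 − 318·36 = 1)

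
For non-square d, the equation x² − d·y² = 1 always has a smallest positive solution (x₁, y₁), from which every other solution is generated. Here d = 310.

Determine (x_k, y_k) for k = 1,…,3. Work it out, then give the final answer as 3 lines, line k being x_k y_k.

848719 48204
1440647881921 81823301352
2445410459391369679 138889981000287972

d=310: √d = [17; 1,1,1,1,5,…,1,1,34] (ℓ=16, even), read p_15/q_15
a_0=17:  p_0=17·1+0=17,  q_0=17·0+1=1
a_1=1:  p_1=1·17+1=18,  q_1=1·1+0=1
a_2=1:  p_2=1·18+17=35,  q_2=1·1+1=2
a_3=1:  p_3=1·35+18=53,  q_3=1·2+1=3
a_4=1:  p_4=1·53+35=88,  q_4=1·3+2=5
…
a_6=3:  p_6=3·493+88=1567,  q_6=3·28+5=89
a_7=1:  p_7=1·1567+493=2060,  q_7=1·89+28=117
a_8=2:  p_8=2·2060+1567=5687,  q_8=2·117+89=323
a_9=1:  p_9=1·5687+2060=7747,  q_9=1·323+117=440
a_10=3:  p_10=3·7747+5687=28928,  q_10=3·440+323=1643
a_11=5:  p_11=5·28928+7747=152387,  q_11=5·1643+440=8655
a_12=1:  p_12=1·152387+28928=181315,  q_12=1·8655+1643=10298
a_13=1:  p_13=1·181315+152387=333702,  q_13=1·10298+8655=18953
a_14=1:  p_14=1·333702+181315=515017,  q_14=1·18953+10298=29251
a_15=1:  p_15=1·515017+333702=848719,  q_15=1·29251+18953=48204
(x₁, y₁) = (848719, 48204);  848719² − 310·48204² = 1 ✓
n=2: (848719,48204)∘(848719,48204) = (848719·848719+310·48204·48204, 848719·48204+48204·848719) = (1440647881921,81823301352)
n=3: (1440647881921,81823301352)∘(848719,48204) = (848719·1440647881921+310·48204·81823301352, 848719·81823301352+48204·1440647881921) = (2445410459391369679,138889981000287972)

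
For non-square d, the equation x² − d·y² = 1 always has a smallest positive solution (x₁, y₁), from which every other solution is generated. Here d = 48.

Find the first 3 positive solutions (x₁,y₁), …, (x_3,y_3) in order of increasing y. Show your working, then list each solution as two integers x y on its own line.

7 1
97 14
1351 195

d=48: √d = [6; 1,12] (ℓ=2, even), read p_1/q_1
step 0: (6, 1)  from 6·(1,0) + (0,1)
step 1: (7, 1)  from 1·(6,1) + (1,0)
fundamental: x₁=7, y₁=1  (since 49 − 48·1 = 1)
k=2:  x_2 = 7·7+48·1·1 = 97,  y_2 = 7·1+1·7 = 14
k=3:  x_3 = 7·97+48·1·14 = 1351,  y_3 = 7·14+1·97 = 195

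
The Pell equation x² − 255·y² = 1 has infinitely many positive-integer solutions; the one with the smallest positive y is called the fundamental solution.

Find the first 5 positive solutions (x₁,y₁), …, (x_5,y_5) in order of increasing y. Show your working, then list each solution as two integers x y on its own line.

d=255: √d = [15; 1,30] (ℓ=2, even), read p_1/q_1
a_0=15:  p_0=15·1+0=15,  q_0=15·0+1=1
a_1=1:  p_1=1·15+1=16,  q_1=1·1+0=1
→ (16, 1).  Check: 16²=256, 255·1²=255, difference 1.
(16+1√255)^2 = 511 + 32√255
(16+1√255)^3 = 16336 + 1023√255
(16+1√255)^4 = 522241 + 32704√255
(16+1√255)^5 = 16695376 + 1045505√255

16 1
511 32
16336 1023
522241 32704
16695376 1045505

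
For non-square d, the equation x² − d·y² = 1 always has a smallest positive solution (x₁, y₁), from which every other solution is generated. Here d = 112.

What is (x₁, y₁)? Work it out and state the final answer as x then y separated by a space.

√112 → a₀=10, period (1,1,2,1,1,20); ℓ=6 even so k=5
step 0: (10, 1)  from 10·(1,0) + (0,1)
step 1: (11, 1)  from 1·(10,1) + (1,0)
step 2: (21, 2)  from 1·(11,1) + (10,1)
step 3: (53, 5)  from 2·(21,2) + (11,1)
step 4: (74, 7)  from 1·(53,5) + (21,2)
step 5: (127, 12)  from 1·(74,7) + (53,5)
fundamental: x₁=127, y₁=12  (since 16129 − 112·144 = 1)

127 12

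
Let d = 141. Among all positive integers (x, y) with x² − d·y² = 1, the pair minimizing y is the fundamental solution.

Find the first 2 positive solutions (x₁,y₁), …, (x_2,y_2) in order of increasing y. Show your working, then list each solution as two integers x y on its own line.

d=141: √d = [11; 1,6,1,22] (ℓ=4, even), read p_3/q_3
i=0: a=11 ⇒ p=11, q=1
…
i=2: a=6 ⇒ p=83, q=7
i=3: a=1 ⇒ p=95, q=8
(x₁, y₁) = (95, 8);  95² − 141·8² = 1 ✓
(95+8√141)^2 = 18049 + 1520√141

95 8
18049 1520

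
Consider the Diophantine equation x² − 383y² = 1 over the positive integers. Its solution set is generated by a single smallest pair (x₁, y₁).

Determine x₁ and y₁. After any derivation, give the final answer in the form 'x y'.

[19; 1,1,3,19,3,1,1,38] for √383; ℓ=8 ⇒ convergent index 7
a_0=19:  p_0=19·1+0=19,  q_0=19·0+1=1
…
a_2=1:  p_2=1·20+19=39,  q_2=1·1+1=2
a_3=3:  p_3=3·39+20=137,  q_3=3·2+1=7
a_4=19:  p_4=19·137+39=2642,  q_4=19·7+2=135
a_5=3:  p_5=3·2642+137=8063,  q_5=3·135+7=412
a_6=1:  p_6=1·8063+2642=10705,  q_6=1·412+135=547
a_7=1:  p_7=1·10705+8063=18768,  q_7=1·547+412=959
→ (18768, 959).  Check: 18768²=352237824, 383·959²=352237823, difference 1.

18768 959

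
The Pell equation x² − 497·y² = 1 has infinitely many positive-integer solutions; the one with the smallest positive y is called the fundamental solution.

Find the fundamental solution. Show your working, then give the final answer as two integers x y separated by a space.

d=497: √d = [22; 3,2,2,5,6,5,2,2,3,44] (ℓ=10, even), read p_9/q_9
a_0=22:  p_0=22·1+0=22,  q_0=22·0+1=1
…
a_3=2:  p_3=2·156+67=379,  q_3=2·7+3=17
…
a_6=5:  p_6=5·12685+2051=65476,  q_6=5·569+92=2937
…
a_8=2:  p_8=2·143637+65476=352750,  q_8=2·6443+2937=15823
a_9=3:  p_9=3·352750+143637=1201887,  q_9=3·15823+6443=53912
(x₁, y₁) = (1201887, 53912);  1201887² − 497·53912² = 1 ✓

1201887 53912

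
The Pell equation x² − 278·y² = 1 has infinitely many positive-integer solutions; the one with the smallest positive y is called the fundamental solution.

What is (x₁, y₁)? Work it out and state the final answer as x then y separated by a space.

[16; 1,2,16,2,1,32] for √278; ℓ=6 ⇒ convergent index 5
k=0  a_k=16  p_k/q_k = 16/1
k=1  a_k=1  p_k/q_k = 17/1
k=2  a_k=2  p_k/q_k = 50/3
k=3  a_k=16  p_k/q_k = 817/49
k=4  a_k=2  p_k/q_k = 1684/101
k=5  a_k=1  p_k/q_k = 2501/150
→ (2501, 150).  Check: 2501²=6255001, 278·150²=6255000, difference 1.

2501 150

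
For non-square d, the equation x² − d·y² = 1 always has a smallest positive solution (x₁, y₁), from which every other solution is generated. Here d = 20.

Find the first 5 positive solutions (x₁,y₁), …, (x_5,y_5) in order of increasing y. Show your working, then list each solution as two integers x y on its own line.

√20 → a₀=4, period (2,8); ℓ=2 even so k=1
step 0: (4, 1)  from 4·(1,0) + (0,1)
step 1: (9, 2)  from 2·(4,1) + (1,0)
→ (9, 2).  Check: 9²=81, 20·2²=80, difference 1.
(9+2√20)^2 = 161 + 36√20
(9+2√20)^3 = 2889 + 646√20
(9+2√20)^4 = 51841 + 11592√20
(9+2√20)^5 = 930249 + 208010√20

9 2
161 36
2889 646
51841 11592
930249 208010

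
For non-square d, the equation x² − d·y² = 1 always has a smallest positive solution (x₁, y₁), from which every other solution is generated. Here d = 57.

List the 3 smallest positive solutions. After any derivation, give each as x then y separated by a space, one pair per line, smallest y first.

[7; 1,1,4,1,1,14] for √57; ℓ=6 ⇒ convergent index 5
i=0: a=7 ⇒ p=7, q=1
i=1: a=1 ⇒ p=8, q=1
…
i=3: a=4 ⇒ p=68, q=9
i=4: a=1 ⇒ p=83, q=11
i=5: a=1 ⇒ p=151, q=20
(x₁, y₁) = (151, 20);  151² − 57·20² = 1 ✓
(x_2, y_2) = (151·151 + 57·20·20, 151·20 + 20·151) = (45601, 6040)
(x_3, y_3) = (151·45601 + 57·20·6040, 151·6040 + 20·45601) = (13771351, 1824060)

151 20
45601 6040
13771351 1824060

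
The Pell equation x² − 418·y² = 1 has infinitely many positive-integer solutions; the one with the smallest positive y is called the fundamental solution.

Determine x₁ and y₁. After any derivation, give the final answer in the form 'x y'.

√418 → a₀=20, period (2,4,20,4,2,40); ℓ=6 even so k=5
i=0: a=20 ⇒ p=20, q=1
i=1: a=2 ⇒ p=41, q=2
i=2: a=4 ⇒ p=184, q=9
i=3: a=20 ⇒ p=3721, q=182
i=4: a=4 ⇒ p=15068, q=737
i=5: a=2 ⇒ p=33857, q=1656
fundamental: x₁=33857, y₁=1656  (since 1146296449 − 418·2742336 = 1)

33857 1656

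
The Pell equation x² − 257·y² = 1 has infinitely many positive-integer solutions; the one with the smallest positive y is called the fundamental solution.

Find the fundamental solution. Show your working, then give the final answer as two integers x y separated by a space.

513 32

√257 = [16; 32, …], period ℓ=1 (odd) → k=1
i=0: a=16 ⇒ p=16, q=1
i=1: a=32 ⇒ p=513, q=32
fundamental: x₁=513, y₁=32  (since 263169 − 257·1024 = 1)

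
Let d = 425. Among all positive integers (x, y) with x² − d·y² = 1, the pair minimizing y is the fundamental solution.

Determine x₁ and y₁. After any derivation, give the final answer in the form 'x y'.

143649 6968

[20; 1,1,1,1,1,1,40] for √425; ℓ=7 ⇒ convergent index 13
step 0: (20, 1)  from 20·(1,0) + (0,1)
step 1: (21, 1)  from 1·(20,1) + (1,0)
…
step 4: (103, 5)  from 1·(62,3) + (41,2)
step 5: (165, 8)  from 1·(103,5) + (62,3)
step 6: (268, 13)  from 1·(165,8) + (103,5)
step 7: (10885, 528)  from 40·(268,13) + (165,8)
step 8: (11153, 541)  from 1·(10885,528) + (268,13)
step 9: (22038, 1069)  from 1·(11153,541) + (10885,528)
step 10: (33191, 1610)  from 1·(22038,1069) + (11153,541)
step 11: (55229, 2679)  from 1·(33191,1610) + (22038,1069)
step 12: (88420, 4289)  from 1·(55229,2679) + (33191,1610)
step 13: (143649, 6968)  from 1·(88420,4289) + (55229,2679)
fundamental: x₁=143649, y₁=6968  (since 20635035201 − 425·48553024 = 1)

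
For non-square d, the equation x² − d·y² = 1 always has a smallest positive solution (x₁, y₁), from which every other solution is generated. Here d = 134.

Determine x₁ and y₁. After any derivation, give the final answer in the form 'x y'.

145925 12606

d=134: √d = [11; 1,1,2,1,3,…,1,1,22] (ℓ=14, even), read p_13/q_13
a_0=11:  p_0=11·1+0=11,  q_0=11·0+1=1
a_1=1:  p_1=1·11+1=12,  q_1=1·1+0=1
a_2=1:  p_2=1·12+11=23,  q_2=1·1+1=2
a_3=2:  p_3=2·23+12=58,  q_3=2·2+1=5
a_4=1:  p_4=1·58+23=81,  q_4=1·5+2=7
…
a_6=1:  p_6=1·301+81=382,  q_6=1·26+7=33
…
a_8=1:  p_8=1·4121+382=4503,  q_8=1·356+33=389
a_9=3:  p_9=3·4503+4121=17630,  q_9=3·389+356=1523
…
a_11=2:  p_11=2·22133+17630=61896,  q_11=2·1912+1523=5347
a_12=1:  p_12=1·61896+22133=84029,  q_12=1·5347+1912=7259
a_13=1:  p_13=1·84029+61896=145925,  q_13=1·7259+5347=12606
fundamental: x₁=145925, y₁=12606  (since 21294105625 − 134·158911236 = 1)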